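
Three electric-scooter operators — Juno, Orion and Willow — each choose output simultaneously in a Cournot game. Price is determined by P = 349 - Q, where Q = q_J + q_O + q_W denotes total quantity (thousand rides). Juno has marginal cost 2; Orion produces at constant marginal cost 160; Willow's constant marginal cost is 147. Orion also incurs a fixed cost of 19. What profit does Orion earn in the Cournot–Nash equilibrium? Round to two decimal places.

Juno's profit: π_J = (349 - Q)q_J - (2q_J). Setting ∂π_J/∂q_J = 0: 347 - 2q_J - (q_O + q_W) = 0.
Orion's profit: π_O = (349 - Q)q_O - (160q_O). Setting ∂π_O/∂q_O = 0: 189 - 2q_O - (q_J + q_W) = 0.
Willow's profit: π_W = (349 - Q)q_W - (147q_W). Setting ∂π_W/∂q_W = 0: 202 - 2q_W - (q_J + q_O) = 0.
Adding the 3 first-order conditions: 738 − 4Q = 0, so Q = 369/2.
Back-substituting: q_J = (347 − 369/2) = 325/2, q_O = (189 − 369/2) = 9/2, q_W = (202 − 369/2) = 35/2.
Price P = 349 - 369/2 = 329/2.
Orion's profit: (329/2 - 160)·(9/2) - 19 = 5/4.

1.25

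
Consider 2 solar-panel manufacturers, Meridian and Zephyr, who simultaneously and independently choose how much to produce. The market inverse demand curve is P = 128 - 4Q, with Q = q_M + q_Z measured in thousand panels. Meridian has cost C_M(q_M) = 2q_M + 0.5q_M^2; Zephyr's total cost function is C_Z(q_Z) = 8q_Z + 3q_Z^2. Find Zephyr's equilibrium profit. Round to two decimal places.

191.94

Meridian's profit: π_M = (128 - 4Q)q_M - (2q_M + (1/2)q_M²). Setting ∂π_M/∂q_M = 0: 126 - 9q_M - 4(q_Z) = 0.
Zephyr's first-order condition: 120 - 14q_Z - 4(q_M) = 0.
Best responses: q_M = (126 - 4q_Z)/9, q_Z = (120 - 4q_M)/14.
Substituting one into the other gives q_M = 642/55 and q_Z = 288/55.
Price P = 128 - 4·(186/11) = 664/11.
Zephyr's profit: (664/11)·(288/55) - 8·(288/55) - 3(288/55)² = 191.9365.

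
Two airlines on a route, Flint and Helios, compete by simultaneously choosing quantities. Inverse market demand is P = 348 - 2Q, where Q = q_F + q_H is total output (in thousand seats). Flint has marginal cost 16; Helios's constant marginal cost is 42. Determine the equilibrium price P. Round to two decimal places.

135.33

Flint's profit: π_F = (348 - 2Q)q_F - (16q_F). Setting ∂π_F/∂q_F = 0: 332 - 4q_F - 2(q_H) = 0.
Helios's profit: π_H = (348 - 2Q)q_H - (42q_H). Setting ∂π_H/∂q_H = 0: 306 - 4q_H - 2(q_F) = 0.
So q_F = (332 - 2q_H)/4 and q_H = (306 - 2q_F)/4.
Substituting one into the other gives q_F = 179/3 and q_H = 140/3.
Total output Q = 319/3, so price P = 348 - 2·(319/3) = 406/3.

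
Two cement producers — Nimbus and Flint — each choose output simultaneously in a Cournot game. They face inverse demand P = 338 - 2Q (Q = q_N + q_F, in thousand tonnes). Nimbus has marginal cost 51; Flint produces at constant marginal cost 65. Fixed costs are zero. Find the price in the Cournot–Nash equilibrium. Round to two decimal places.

Nimbus's profit: π_N = (338 - 2Q)q_N - (51q_N). Setting ∂π_N/∂q_N = 0: 287 - 4q_N - 2(q_F) = 0.
Flint's profit: π_F = (338 - 2Q)q_F - (65q_F). Setting ∂π_F/∂q_F = 0: 273 - 4q_F - 2(q_N) = 0.
Best responses: q_N = (287 - 2q_F)/4, q_F = (273 - 2q_N)/4.
Substituting one into the other gives q_N = 301/6 and q_F = 259/6.
Total output Q = 280/3, so price P = 338 - 2·(280/3) = 454/3.

151.33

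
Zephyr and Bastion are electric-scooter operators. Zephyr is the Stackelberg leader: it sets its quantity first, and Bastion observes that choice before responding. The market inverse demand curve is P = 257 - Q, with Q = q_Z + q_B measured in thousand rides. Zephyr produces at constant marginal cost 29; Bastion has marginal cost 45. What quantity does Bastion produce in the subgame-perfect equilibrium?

45

The follower Bastion best-responds to any q_Z: π_B = (257 - Q)q_B - 45q_B.
∂π_B/∂q_B = 212 - q_Z - 2q_B = 0 gives the reaction function q_B = (212 - q_Z)/2.
The leader anticipates this reaction. Substituting into P = 257 - Q gives P = 151 - (1/2)q_Z, so π_Z = (151 - (1/2)q_Z)q_Z - 29q_Z.
Maximising: ∂π_Z/∂q_Z = 122 - q_Z = 0, giving q_Z = 122.
Then q_B = (212 - 122)/2 = 45.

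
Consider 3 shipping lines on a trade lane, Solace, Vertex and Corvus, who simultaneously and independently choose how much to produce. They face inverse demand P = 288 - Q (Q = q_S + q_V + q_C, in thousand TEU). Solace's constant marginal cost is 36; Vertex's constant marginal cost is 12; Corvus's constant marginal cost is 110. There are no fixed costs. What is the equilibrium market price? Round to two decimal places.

Solace's profit: π_S = (288 - Q)q_S - (36q_S). Setting ∂π_S/∂q_S = 0: 252 - 2q_S - (q_V + q_C) = 0.
Vertex's first-order condition: 276 - 2q_V - (q_S + q_C) = 0.
Corvus's profit: π_C = (288 - Q)q_C - (110q_C). Setting ∂π_C/∂q_C = 0: 178 - 2q_C - (q_S + q_V) = 0.
Adding the 3 first-order conditions: 706 − 4Q = 0, so Q = 353/2.
Back-substituting: q_S = (252 − 353/2) = 151/2, q_V = (276 − 353/2) = 199/2, q_C = (178 − 353/2) = 3/2.
Total output Q = 353/2, so price P = 288 - 353/2 = 223/2.

111.50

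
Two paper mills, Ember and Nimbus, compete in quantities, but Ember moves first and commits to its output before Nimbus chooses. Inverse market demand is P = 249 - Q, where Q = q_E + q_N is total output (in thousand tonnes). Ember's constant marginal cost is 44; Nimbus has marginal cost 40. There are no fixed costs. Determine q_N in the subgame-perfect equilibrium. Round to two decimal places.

54.25

Solve by backward induction. Given q_E, the follower Nimbus maximises π_N = (249 - q_E - q_N)q_N - 40q_N.
∂π_N/∂q_N = 209 - q_E - 2q_N = 0 gives the reaction function q_N = (209 - q_E)/2.
Ember substitutes q_N(q_E) into its own profit: π_E = q_E(249 - q_E - (209 - q_E)/2) - 44q_E = (289/2 - (1/2)q_E)q_E - 44q_E.
Leader FOC: 201/2 - q_E = 0, so q_E = 201/2.
Then q_N = (209 - 201/2)/2 = 217/4.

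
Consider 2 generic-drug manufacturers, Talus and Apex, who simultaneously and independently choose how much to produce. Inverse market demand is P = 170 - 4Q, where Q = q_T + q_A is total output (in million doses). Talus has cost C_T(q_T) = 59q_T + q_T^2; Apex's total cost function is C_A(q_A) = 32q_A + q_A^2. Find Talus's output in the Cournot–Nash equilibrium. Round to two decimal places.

Talus's profit: π_T = (170 - 4Q)q_T - (59q_T + q_T²). Setting ∂π_T/∂q_T = 0: 111 - 10q_T - 4(q_A) = 0.
Apex's profit: π_A = (170 - 4Q)q_A - (32q_A + q_A²). Setting ∂π_A/∂q_A = 0: 138 - 10q_A - 4(q_T) = 0.
Best responses: q_T = (111 - 4q_A)/10, q_A = (138 - 4q_T)/10.
Substituting one into the other gives q_T = 93/14 and q_A = 78/7.

6.64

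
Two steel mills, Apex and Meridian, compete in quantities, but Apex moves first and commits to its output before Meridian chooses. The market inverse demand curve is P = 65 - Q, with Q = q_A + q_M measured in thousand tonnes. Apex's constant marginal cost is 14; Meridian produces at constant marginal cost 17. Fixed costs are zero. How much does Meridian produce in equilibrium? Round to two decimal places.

10.50

Solve by backward induction. Given q_A, the follower Meridian maximises π_M = (65 - q_A - q_M)q_M - 17q_M.
Follower FOC: 48 - q_A - 2q_M = 0, so q_M(q_A) = (48 - q_A)/2.
The leader anticipates this reaction. Substituting into P = 65 - Q gives P = 41 - (1/2)q_A, so π_A = (41 - (1/2)q_A)q_A - 14q_A.
Leader FOC: 27 - q_A = 0, so q_A = 27.
Then q_M = (48 - 27)/2 = 21/2.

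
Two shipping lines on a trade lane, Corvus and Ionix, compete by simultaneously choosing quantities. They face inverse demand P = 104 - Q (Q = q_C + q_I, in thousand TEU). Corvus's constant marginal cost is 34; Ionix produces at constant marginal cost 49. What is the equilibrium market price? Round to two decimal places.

Corvus's profit: π_C = (104 - Q)q_C - (34q_C). Setting ∂π_C/∂q_C = 0: 70 - 2q_C - (q_I) = 0.
Ionix's first-order condition: 55 - 2q_I - (q_C) = 0.
Best responses: q_C = (70 - q_I)/2, q_I = (55 - q_C)/2.
Solving the pair: q_C = 85/3, q_I = 40/3.
Total output Q = 125/3, so price P = 104 - 125/3 = 187/3.

62.33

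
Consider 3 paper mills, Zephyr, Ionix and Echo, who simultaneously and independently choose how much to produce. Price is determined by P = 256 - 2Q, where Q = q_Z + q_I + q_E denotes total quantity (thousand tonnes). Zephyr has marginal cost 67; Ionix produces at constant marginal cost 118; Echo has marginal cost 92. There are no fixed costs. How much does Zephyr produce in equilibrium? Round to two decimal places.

Zephyr's profit: π_Z = (256 - 2Q)q_Z - (67q_Z). Setting ∂π_Z/∂q_Z = 0: 189 - 4q_Z - 2(q_I + q_E) = 0.
Ionix's profit: π_I = (256 - 2Q)q_I - (118q_I). Setting ∂π_I/∂q_I = 0: 138 - 4q_I - 2(q_Z + q_E) = 0.
Echo's first-order condition: 164 - 4q_E - 2(q_Z + q_I) = 0.
Summing all 3 equations gives 491 − 8Q = 0, hence Q = 491/8.
Back-substituting: q_Z = (189 − 491/4)/2 = 265/8, q_I = (138 − 491/4)/2 = 61/8, q_E = (164 − 491/4)/2 = 165/8.

33.13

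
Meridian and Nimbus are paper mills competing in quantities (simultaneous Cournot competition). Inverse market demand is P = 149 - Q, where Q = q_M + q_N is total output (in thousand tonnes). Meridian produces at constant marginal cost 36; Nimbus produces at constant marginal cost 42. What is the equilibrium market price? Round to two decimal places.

Meridian's profit: π_M = (149 - Q)q_M - (36q_M). Setting ∂π_M/∂q_M = 0: 113 - 2q_M - (q_N) = 0.
Nimbus's profit: π_N = (149 - Q)q_N - (42q_N). Setting ∂π_N/∂q_N = 0: 107 - 2q_N - (q_M) = 0.
Rearranging gives the reaction functions q_M = (113 - q_N)/2 and q_N = (107 - q_M)/2.
Substituting one into the other gives q_M = 119/3 and q_N = 101/3.
Total output Q = 220/3, so price P = 149 - 220/3 = 227/3.

75.67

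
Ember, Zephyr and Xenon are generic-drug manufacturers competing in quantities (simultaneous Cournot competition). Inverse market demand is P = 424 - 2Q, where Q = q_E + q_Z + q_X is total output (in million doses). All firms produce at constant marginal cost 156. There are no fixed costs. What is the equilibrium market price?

223

A representative firm's profit is π_i = q_i(424 - 2Q) - 156q_i.
First-order condition (treating rivals' output as given): 268 - 4q_i - 2·Σ_{j≠i} q_j = 0.
With identical firms every q_j equals q_i, so Σ_{j≠i} q_j = 2q_i and 268 = 8q_i, giving q_i = 67/2.
Total output Q = 201/2, so price P = 424 - 2·(201/2) = 223.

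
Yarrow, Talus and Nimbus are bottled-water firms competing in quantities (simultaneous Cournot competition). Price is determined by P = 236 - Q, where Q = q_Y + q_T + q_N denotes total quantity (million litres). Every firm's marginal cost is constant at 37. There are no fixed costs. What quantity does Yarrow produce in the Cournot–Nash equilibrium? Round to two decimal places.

49.75

A representative firm's profit is π_i = q_i(236 - Q) - 37q_i.
Setting ∂π_i/∂q_i = 0 with rivals' quantities fixed: 199 - 2q_i - Σ_{j≠i} q_j = 0.
With identical firms every q_j equals q_i, so Σ_{j≠i} q_j = 2q_i and 199 = 4q_i, giving q_i = 199/4.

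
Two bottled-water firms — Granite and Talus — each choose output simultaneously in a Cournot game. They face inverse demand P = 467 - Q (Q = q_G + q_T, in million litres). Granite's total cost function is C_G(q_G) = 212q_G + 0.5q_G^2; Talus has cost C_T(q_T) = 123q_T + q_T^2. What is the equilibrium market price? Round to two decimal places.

334.91

Granite's profit: π_G = (467 - Q)q_G - (212q_G + (1/2)q_G²). Setting ∂π_G/∂q_G = 0: 255 - 3q_G - (q_T) = 0.
Talus's first-order condition: 344 - 4q_T - (q_G) = 0.
Rearranging gives the reaction functions q_G = (255 - q_T)/3 and q_T = (344 - q_G)/4.
Solving the pair: q_G = 676/11, q_T = 777/11.
Total output Q = 1453/11, so price P = 467 - 1453/11 = 334.9091.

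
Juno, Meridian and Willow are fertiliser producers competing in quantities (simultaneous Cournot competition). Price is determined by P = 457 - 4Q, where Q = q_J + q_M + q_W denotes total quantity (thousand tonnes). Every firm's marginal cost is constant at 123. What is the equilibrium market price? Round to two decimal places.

206.50

A representative firm's profit is π_i = q_i(457 - 4Q) - 123q_i.
Setting ∂π_i/∂q_i = 0 with rivals' quantities fixed: 334 - 8q_i - 4·Σ_{j≠i} q_j = 0.
With identical firms every q_j equals q_i, so Σ_{j≠i} q_j = 2q_i and 334 = 16q_i, giving q_i = 167/8.
Total output Q = 501/8, so price P = 457 - 4·(501/8) = 413/2.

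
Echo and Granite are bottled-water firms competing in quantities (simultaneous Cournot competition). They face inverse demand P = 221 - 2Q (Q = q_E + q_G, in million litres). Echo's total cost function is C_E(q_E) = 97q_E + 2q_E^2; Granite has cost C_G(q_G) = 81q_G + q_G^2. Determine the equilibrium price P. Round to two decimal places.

Echo's profit: π_E = (221 - 2Q)q_E - (97q_E + 2q_E²). Setting ∂π_E/∂q_E = 0: 124 - 8q_E - 2(q_G) = 0.
Granite's profit: π_G = (221 - 2Q)q_G - (81q_G + q_G²). Setting ∂π_G/∂q_G = 0: 140 - 6q_G - 2(q_E) = 0.
So q_E = (124 - 2q_G)/8 and q_G = (140 - 2q_E)/6.
Substituting one into the other gives q_E = 116/11 and q_G = 218/11.
Total output Q = 334/11, so price P = 221 - 2·(334/11) = 1763/11.

160.27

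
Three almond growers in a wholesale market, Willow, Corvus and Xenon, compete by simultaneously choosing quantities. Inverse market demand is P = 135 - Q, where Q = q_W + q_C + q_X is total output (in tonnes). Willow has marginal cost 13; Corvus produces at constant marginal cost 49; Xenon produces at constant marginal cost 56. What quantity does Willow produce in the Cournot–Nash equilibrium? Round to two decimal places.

50.25

Willow's profit: π_W = (135 - Q)q_W - (13q_W). Setting ∂π_W/∂q_W = 0: 122 - 2q_W - (q_C + q_X) = 0.
Corvus's profit: π_C = (135 - Q)q_C - (49q_C). Setting ∂π_C/∂q_C = 0: 86 - 2q_C - (q_W + q_X) = 0.
Xenon's first-order condition: 79 - 2q_X - (q_W + q_C) = 0.
Summing all 3 equations gives 287 − 4Q = 0, hence Q = 287/4.
Back-substituting: q_W = (122 − 287/4) = 201/4, q_C = (86 − 287/4) = 57/4, q_X = (79 − 287/4) = 29/4.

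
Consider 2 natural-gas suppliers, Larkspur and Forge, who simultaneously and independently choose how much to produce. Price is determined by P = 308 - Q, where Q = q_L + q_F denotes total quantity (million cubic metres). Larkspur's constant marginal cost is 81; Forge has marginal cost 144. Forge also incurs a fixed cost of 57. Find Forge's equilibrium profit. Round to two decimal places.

Larkspur's profit: π_L = (308 - Q)q_L - (81q_L). Setting ∂π_L/∂q_L = 0: 227 - 2q_L - (q_F) = 0.
Forge's first-order condition: 164 - 2q_F - (q_L) = 0.
Rearranging gives the reaction functions q_L = (227 - q_F)/2 and q_F = (164 - q_L)/2.
Solving the pair: q_L = 290/3, q_F = 101/3.
Price P = 308 - 391/3 = 533/3.
Forge's profit: (533/3 - 144)·(101/3) - 57 = 1076.4444.

1076.44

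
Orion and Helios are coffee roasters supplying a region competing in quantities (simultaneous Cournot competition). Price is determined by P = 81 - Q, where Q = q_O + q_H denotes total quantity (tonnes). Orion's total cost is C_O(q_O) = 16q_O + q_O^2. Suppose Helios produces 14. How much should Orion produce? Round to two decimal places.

12.75

With the rival's output fixed at 14, Orion's profit is π_O = (81 - 14 - q_O)q_O - (16q_O + q_O²) = (67 - q_O)q_O - (16q_O + q_O²).
∂π_O/∂q_O = 51 - 4q_O = 0, so q_O = 51/4.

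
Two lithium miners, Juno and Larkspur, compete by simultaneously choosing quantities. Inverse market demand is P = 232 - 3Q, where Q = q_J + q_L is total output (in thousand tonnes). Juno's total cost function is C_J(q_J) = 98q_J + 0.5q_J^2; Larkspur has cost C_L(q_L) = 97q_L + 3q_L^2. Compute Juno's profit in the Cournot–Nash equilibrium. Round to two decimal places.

900.49

Juno's profit: π_J = (232 - 3Q)q_J - (98q_J + (1/2)q_J²). Setting ∂π_J/∂q_J = 0: 134 - 7q_J - 3(q_L) = 0.
Larkspur's first-order condition: 135 - 12q_L - 3(q_J) = 0.
Rearranging gives the reaction functions q_J = (134 - 3q_L)/7 and q_L = (135 - 3q_J)/12.
Substituting one into the other gives q_J = 401/25 and q_L = 181/25.
Price P = 232 - 3·(582/25) = 162.1600.
Juno's profit: 162.1600·(401/25) - 98·(401/25) - (1/2)(401/25)² = 900.4856.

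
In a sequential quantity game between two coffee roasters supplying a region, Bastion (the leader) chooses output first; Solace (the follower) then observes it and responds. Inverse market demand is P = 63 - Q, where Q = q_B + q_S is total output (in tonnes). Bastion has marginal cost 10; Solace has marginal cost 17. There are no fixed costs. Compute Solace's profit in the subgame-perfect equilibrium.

64

Solve by backward induction. Given q_B, the follower Solace maximises π_S = (63 - q_B - q_S)q_S - 17q_S.
∂π_S/∂q_S = 46 - q_B - 2q_S = 0 gives the reaction function q_S = (46 - q_B)/2.
The leader anticipates this reaction. Substituting into P = 63 - Q gives P = 40 - (1/2)q_B, so π_B = (40 - (1/2)q_B)q_B - 10q_B.
Leader FOC: 30 - q_B = 0, so q_B = 30.
Then q_S = (46 - 30)/2 = 8.
Price P = 63 - 38 = 25.
Solace's profit: (25 - 17)·8 = 64.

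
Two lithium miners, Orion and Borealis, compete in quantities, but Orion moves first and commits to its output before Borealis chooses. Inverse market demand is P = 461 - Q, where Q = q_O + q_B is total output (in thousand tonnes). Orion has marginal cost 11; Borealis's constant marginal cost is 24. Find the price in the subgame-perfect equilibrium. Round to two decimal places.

The follower Borealis best-responds to any q_O: π_B = (461 - Q)q_B - 24q_B.
Follower FOC: 437 - q_O - 2q_B = 0, so q_B(q_O) = (437 - q_O)/2.
Orion substitutes q_B(q_O) into its own profit: π_O = q_O(461 - q_O - (437 - q_O)/2) - 11q_O = (485/2 - (1/2)q_O)q_O - 11q_O.
Leader FOC: 463/2 - q_O = 0, so q_O = 463/2.
Then q_B = (437 - 463/2)/2 = 411/4.
Total output Q = 1337/4, so price P = 461 - 1337/4 = 507/4.

126.75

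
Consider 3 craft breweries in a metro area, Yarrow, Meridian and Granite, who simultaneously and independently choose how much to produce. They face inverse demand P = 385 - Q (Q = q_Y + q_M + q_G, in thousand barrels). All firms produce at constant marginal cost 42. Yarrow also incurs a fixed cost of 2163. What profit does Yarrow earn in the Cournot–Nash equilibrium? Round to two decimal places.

5190.06

Each firm earns π_i = (385 - Q)q_i - 42q_i.
Setting ∂π_i/∂q_i = 0 with rivals' quantities fixed: 343 - 2q_i - Σ_{j≠i} q_j = 0.
With identical firms every q_j equals q_i, so Σ_{j≠i} q_j = 2q_i and 343 = 4q_i, giving q_i = 343/4.
Price P = 385 - 1029/4 = 511/4.
Yarrow's profit: (511/4 - 42)·(343/4) - 2163 = 5190.0625.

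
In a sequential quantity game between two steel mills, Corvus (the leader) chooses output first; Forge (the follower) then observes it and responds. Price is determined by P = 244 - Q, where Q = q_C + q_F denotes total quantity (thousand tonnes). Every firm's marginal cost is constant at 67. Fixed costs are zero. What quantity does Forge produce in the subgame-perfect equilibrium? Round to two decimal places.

44.25

The follower Forge best-responds to any q_C: π_F = (244 - Q)q_F - 67q_F.
Follower FOC: 177 - q_C - 2q_F = 0, so q_F(q_C) = (177 - q_C)/2.
Corvus substitutes q_F(q_C) into its own profit: π_C = q_C(244 - q_C - (177 - q_C)/2) - 67q_C = (311/2 - (1/2)q_C)q_C - 67q_C.
Maximising: ∂π_C/∂q_C = 177/2 - q_C = 0, giving q_C = 177/2.
Then q_F = (177 - 177/2)/2 = 177/4.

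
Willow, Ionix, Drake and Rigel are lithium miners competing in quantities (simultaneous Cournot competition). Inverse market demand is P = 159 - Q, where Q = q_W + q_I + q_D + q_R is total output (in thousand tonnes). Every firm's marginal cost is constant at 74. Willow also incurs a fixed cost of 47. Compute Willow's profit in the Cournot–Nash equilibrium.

242

A representative firm's profit is π_i = q_i(159 - Q) - 74q_i.
Setting ∂π_i/∂q_i = 0 with rivals' quantities fixed: 85 - 2q_i - Σ_{j≠i} q_j = 0.
With identical firms every q_j equals q_i, so Σ_{j≠i} q_j = 3q_i and 85 = 5q_i, giving q_i = 17.
Price P = 159 - 68 = 91.
Willow's profit: (91 - 74)·17 - 47 = 242.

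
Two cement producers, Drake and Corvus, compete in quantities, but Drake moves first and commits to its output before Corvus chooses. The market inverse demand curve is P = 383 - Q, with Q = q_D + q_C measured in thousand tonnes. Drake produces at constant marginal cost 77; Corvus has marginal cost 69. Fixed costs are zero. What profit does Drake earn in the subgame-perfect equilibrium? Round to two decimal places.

Solve by backward induction. Given q_D, the follower Corvus maximises π_C = (383 - q_D - q_C)q_C - 69q_C.
Follower FOC: 314 - q_D - 2q_C = 0, so q_C(q_D) = (314 - q_D)/2.
Drake substitutes q_C(q_D) into its own profit: π_D = q_D(383 - q_D - (314 - q_D)/2) - 77q_D = (226 - (1/2)q_D)q_D - 77q_D.
The leader's first-order condition 149 - q_D = 0 yields q_D = 149.
Then q_C = (314 - 149)/2 = 165/2.
Price P = 383 - 463/2 = 303/2.
Drake's profit: (303/2 - 77)·149 = 11100.5000.

11100.50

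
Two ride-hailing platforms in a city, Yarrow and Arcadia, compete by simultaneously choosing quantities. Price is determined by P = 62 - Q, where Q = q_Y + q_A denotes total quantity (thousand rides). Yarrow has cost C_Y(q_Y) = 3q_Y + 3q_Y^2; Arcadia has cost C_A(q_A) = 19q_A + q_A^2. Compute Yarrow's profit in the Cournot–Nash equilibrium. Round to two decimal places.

Yarrow's profit: π_Y = (62 - Q)q_Y - (3q_Y + 3q_Y²). Setting ∂π_Y/∂q_Y = 0: 59 - 8q_Y - (q_A) = 0.
Arcadia's profit: π_A = (62 - Q)q_A - (19q_A + q_A²). Setting ∂π_A/∂q_A = 0: 43 - 4q_A - (q_Y) = 0.
Best responses: q_Y = (59 - q_A)/8, q_A = (43 - q_Y)/4.
Substituting one into the other gives q_Y = 193/31 and q_A = 285/31.
Price P = 62 - 478/31 = 1444/31.
Yarrow's profit: (1444/31)·(193/31) - 3·(193/31) - 3(193/31)² = 155.0427.

155.04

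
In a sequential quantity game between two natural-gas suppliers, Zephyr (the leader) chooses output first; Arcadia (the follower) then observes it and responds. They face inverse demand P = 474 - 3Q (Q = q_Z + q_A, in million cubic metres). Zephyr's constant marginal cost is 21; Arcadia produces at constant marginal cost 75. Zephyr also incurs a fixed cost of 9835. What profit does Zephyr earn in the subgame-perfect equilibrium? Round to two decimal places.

The follower Arcadia best-responds to any q_Z: π_A = (474 - 3Q)q_A - 75q_A.
Follower FOC: 399 - 3q_Z - 6q_A = 0, so q_A(q_Z) = (399 - 3q_Z)/6.
Zephyr substitutes q_A(q_Z) into its own profit: π_Z = q_Z(474 - 3q_Z - (399 - 3q_Z)/2) - 21q_Z = (549/2 - (3/2)q_Z)q_Z - 21q_Z.
Leader FOC: 507/2 - 3q_Z = 0, so q_Z = 169/2.
Then q_A = (399 - 3·(169/2))/6 = 97/4.
Price P = 474 - 3·(435/4) = 591/4.
Zephyr's profit: (591/4 - 21)·(169/2) - 9835 = 875.3750.

875.38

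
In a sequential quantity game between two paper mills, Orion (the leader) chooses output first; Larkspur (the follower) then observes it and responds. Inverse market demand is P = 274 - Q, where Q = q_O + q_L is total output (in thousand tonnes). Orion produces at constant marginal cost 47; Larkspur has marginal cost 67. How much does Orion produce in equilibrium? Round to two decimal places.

123.50

Solve by backward induction. Given q_O, the follower Larkspur maximises π_L = (274 - q_O - q_L)q_L - 67q_L.
Setting the follower's marginal profit to zero, 207 - q_O - 2q_L = 0, i.e. q_L = (207 - q_O)/2.
Orion substitutes q_L(q_O) into its own profit: π_O = q_O(274 - q_O - (207 - q_O)/2) - 47q_O = (341/2 - (1/2)q_O)q_O - 47q_O.
The leader's first-order condition 247/2 - q_O = 0 yields q_O = 247/2.
Then q_L = (207 - 247/2)/2 = 167/4.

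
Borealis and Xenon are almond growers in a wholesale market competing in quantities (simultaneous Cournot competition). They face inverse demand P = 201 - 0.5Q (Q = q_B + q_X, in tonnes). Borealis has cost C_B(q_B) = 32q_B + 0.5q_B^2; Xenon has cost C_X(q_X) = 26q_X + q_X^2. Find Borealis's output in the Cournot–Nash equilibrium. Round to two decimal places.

72.96

Borealis's profit: π_B = (201 - 0.5Q)q_B - (32q_B + (1/2)q_B²). Setting ∂π_B/∂q_B = 0: 169 - 2q_B - (1/2)(q_X) = 0.
Xenon's first-order condition: 175 - 3q_X - (1/2)(q_B) = 0.
So q_B = (169 - (1/2)q_X)/2 and q_X = (175 - (1/2)q_B)/3.
Substituting one into the other gives q_B = 1678/23 and q_X = 1062/23.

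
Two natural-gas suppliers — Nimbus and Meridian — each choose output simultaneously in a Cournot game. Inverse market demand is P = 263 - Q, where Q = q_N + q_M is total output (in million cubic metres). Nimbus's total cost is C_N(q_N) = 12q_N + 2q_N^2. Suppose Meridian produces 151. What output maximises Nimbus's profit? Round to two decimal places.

With the rival's output fixed at 151, Nimbus's profit is π_N = (263 - 151 - q_N)q_N - (12q_N + 2q_N²) = (112 - q_N)q_N - (12q_N + 2q_N²).
∂π_N/∂q_N = 100 - 6q_N = 0, so q_N = 50/3.

16.67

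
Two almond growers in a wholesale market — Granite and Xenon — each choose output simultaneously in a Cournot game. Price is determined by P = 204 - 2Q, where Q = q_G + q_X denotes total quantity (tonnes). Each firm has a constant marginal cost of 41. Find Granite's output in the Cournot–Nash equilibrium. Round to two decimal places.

27.17

A representative firm's profit is π_i = q_i(204 - 2Q) - 41q_i.
Setting ∂π_i/∂q_i = 0 with rivals' quantities fixed: 163 - 4q_i - 2q_j = 0.
By symmetry each firm produces the same amount; substituting q_j = q_i yields q_i = 163/6.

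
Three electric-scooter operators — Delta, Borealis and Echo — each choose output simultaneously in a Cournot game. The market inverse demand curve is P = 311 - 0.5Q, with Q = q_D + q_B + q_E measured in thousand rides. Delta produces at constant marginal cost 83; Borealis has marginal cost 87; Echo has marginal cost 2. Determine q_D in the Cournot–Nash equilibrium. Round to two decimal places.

Delta's profit: π_D = (311 - 0.5Q)q_D - (83q_D). Setting ∂π_D/∂q_D = 0: 228 - q_D - (1/2)(q_B + q_E) = 0.
Borealis's profit: π_B = (311 - 0.5Q)q_B - (87q_B). Setting ∂π_B/∂q_B = 0: 224 - q_B - (1/2)(q_D + q_E) = 0.
Echo's first-order condition: 309 - q_E - (1/2)(q_D + q_B) = 0.
Adding the 3 conditions: 761 − Q − Q = 0, i.e. Q = 761/2.
Back-substituting: q_D = (228 − 761/4)/(1/2) = 151/2, q_B = (224 − 761/4)/(1/2) = 135/2, q_E = (309 − 761/4)/(1/2) = 475/2.

75.50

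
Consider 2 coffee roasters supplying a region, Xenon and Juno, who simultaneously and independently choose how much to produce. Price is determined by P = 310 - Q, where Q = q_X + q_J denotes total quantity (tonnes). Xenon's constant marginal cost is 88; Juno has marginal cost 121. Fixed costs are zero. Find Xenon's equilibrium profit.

7225

Xenon's profit: π_X = (310 - Q)q_X - (88q_X). Setting ∂π_X/∂q_X = 0: 222 - 2q_X - (q_J) = 0.
Juno's profit: π_J = (310 - Q)q_J - (121q_J). Setting ∂π_J/∂q_J = 0: 189 - 2q_J - (q_X) = 0.
So q_X = (222 - q_J)/2 and q_J = (189 - q_X)/2.
Substituting one into the other gives q_X = 85 and q_J = 52.
Price P = 310 - 137 = 173.
Xenon's profit: (173 - 88)·85 = 7225.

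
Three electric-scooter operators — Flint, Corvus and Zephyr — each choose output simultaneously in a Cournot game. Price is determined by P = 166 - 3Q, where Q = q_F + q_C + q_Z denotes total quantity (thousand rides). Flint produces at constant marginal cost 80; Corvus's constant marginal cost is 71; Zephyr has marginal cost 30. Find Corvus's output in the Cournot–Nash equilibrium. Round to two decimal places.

Flint's profit: π_F = (166 - 3Q)q_F - (80q_F). Setting ∂π_F/∂q_F = 0: 86 - 6q_F - 3(q_C + q_Z) = 0.
Corvus's first-order condition: 95 - 6q_C - 3(q_F + q_Z) = 0.
Zephyr's first-order condition: 136 - 6q_Z - 3(q_F + q_C) = 0.
Adding the 3 first-order conditions: 317 − 12Q = 0, so Q = 317/12.
Back-substituting: q_F = (86 − 317/4)/3 = 9/4, q_C = (95 − 317/4)/3 = 21/4, q_Z = (136 − 317/4)/3 = 227/12.

5.25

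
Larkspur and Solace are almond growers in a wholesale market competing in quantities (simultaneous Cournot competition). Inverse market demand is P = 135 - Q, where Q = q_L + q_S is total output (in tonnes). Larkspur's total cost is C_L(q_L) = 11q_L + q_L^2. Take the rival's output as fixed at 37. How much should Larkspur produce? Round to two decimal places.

21.75

With the rival's output fixed at 37, Larkspur's profit is π_L = (135 - 37 - q_L)q_L - (11q_L + q_L²) = (98 - q_L)q_L - (11q_L + q_L²).
∂π_L/∂q_L = 87 - 4q_L = 0, so q_L = 87/4.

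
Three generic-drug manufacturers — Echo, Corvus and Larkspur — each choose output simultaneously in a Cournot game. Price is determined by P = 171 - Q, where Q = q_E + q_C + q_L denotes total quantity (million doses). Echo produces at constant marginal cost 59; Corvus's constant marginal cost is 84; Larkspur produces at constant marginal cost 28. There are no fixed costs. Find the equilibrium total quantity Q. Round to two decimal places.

85.50

Echo's profit: π_E = (171 - Q)q_E - (59q_E). Setting ∂π_E/∂q_E = 0: 112 - 2q_E - (q_C + q_L) = 0.
Corvus's profit: π_C = (171 - Q)q_C - (84q_C). Setting ∂π_C/∂q_C = 0: 87 - 2q_C - (q_E + q_L) = 0.
Larkspur's profit: π_L = (171 - Q)q_L - (28q_L). Setting ∂π_L/∂q_L = 0: 143 - 2q_L - (q_E + q_C) = 0.
Adding the 3 first-order conditions: 342 − 4Q = 0, so Q = 171/2.
Back-substituting: q_E = (112 − 171/2) = 53/2, q_C = (87 − 171/2) = 3/2, q_L = (143 − 171/2) = 115/2.
Total output Q = 53/2 + 3/2 + 115/2 = 171/2.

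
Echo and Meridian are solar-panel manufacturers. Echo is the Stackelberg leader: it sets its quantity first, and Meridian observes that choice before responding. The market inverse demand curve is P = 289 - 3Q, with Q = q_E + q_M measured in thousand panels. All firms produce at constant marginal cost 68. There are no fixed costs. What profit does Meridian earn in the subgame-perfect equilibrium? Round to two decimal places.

1017.52

Solve by backward induction. Given q_E, the follower Meridian maximises π_M = (289 - 3q_E - 3q_M)q_M - 68q_M.
∂π_M/∂q_M = 221 - 3q_E - 6q_M = 0 gives the reaction function q_M = (221 - 3q_E)/6.
Echo substitutes q_M(q_E) into its own profit: π_E = q_E(289 - 3q_E - (221 - 3q_E)/2) - 68q_E = (357/2 - (3/2)q_E)q_E - 68q_E.
The leader's first-order condition 221/2 - 3q_E = 0 yields q_E = 221/6.
Then q_M = (221 - 3·(221/6))/6 = 221/12.
Price P = 289 - 3·(221/4) = 493/4.
Meridian's profit: (493/4 - 68)·(221/12) = 1017.5208.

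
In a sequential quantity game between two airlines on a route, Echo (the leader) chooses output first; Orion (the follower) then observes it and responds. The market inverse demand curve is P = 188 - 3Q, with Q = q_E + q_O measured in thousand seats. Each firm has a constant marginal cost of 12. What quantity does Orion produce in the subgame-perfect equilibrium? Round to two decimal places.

14.67

Solve by backward induction. Given q_E, the follower Orion maximises π_O = (188 - 3q_E - 3q_O)q_O - 12q_O.
Setting the follower's marginal profit to zero, 176 - 3q_E - 6q_O = 0, i.e. q_O = (176 - 3q_E)/6.
Echo substitutes q_O(q_E) into its own profit: π_E = q_E(188 - 3q_E - (176 - 3q_E)/2) - 12q_E = (100 - (3/2)q_E)q_E - 12q_E.
Leader FOC: 88 - 3q_E = 0, so q_E = 88/3.
Then q_O = (176 - 3·(88/3))/6 = 44/3.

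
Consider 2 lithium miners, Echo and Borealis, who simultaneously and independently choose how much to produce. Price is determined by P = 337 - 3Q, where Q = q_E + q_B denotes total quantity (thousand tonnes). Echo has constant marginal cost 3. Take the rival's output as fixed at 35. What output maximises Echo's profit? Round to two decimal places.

With the rival's output fixed at 35, Echo's profit is π_E = (337 - 3·35 - 3q_E)q_E - (3q_E) = (232 - 3q_E)q_E - (3q_E).
∂π_E/∂q_E = 229 - 6q_E = 0, so q_E = 229/6.

38.17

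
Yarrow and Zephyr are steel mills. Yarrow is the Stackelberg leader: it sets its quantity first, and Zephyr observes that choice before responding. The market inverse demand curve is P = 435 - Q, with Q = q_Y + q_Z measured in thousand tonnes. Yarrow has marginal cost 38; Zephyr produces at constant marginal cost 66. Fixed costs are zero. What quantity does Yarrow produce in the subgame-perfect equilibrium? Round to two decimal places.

Solve by backward induction. Given q_Y, the follower Zephyr maximises π_Z = (435 - q_Y - q_Z)q_Z - 66q_Z.
∂π_Z/∂q_Z = 369 - q_Y - 2q_Z = 0 gives the reaction function q_Z = (369 - q_Y)/2.
Yarrow substitutes q_Z(q_Y) into its own profit: π_Y = q_Y(435 - q_Y - (369 - q_Y)/2) - 38q_Y = (501/2 - (1/2)q_Y)q_Y - 38q_Y.
The leader's first-order condition 425/2 - q_Y = 0 yields q_Y = 425/2.
Then q_Z = (369 - 425/2)/2 = 313/4.

212.50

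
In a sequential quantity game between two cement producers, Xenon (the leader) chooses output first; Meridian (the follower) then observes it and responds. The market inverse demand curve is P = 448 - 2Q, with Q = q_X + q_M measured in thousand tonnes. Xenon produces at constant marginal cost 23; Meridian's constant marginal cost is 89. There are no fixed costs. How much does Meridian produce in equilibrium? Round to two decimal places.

The follower Meridian best-responds to any q_X: π_M = (448 - 2Q)q_M - 89q_M.
Setting the follower's marginal profit to zero, 359 - 2q_X - 4q_M = 0, i.e. q_M = (359 - 2q_X)/4.
Xenon substitutes q_M(q_X) into its own profit: π_X = q_X(448 - 2q_X - (359 - 2q_X)/2) - 23q_X = (537/2 - q_X)q_X - 23q_X.
Leader FOC: 491/2 - 2q_X = 0, so q_X = 491/4.
Then q_M = (359 - 2·(491/4))/4 = 227/8.

28.38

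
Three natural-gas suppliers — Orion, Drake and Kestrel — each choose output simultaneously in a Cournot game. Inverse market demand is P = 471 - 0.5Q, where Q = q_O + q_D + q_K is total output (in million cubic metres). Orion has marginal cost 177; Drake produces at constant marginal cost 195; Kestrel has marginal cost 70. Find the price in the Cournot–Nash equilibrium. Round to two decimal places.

Orion's profit: π_O = (471 - 0.5Q)q_O - (177q_O). Setting ∂π_O/∂q_O = 0: 294 - q_O - (1/2)(q_D + q_K) = 0.
Drake's profit: π_D = (471 - 0.5Q)q_D - (195q_D). Setting ∂π_D/∂q_D = 0: 276 - q_D - (1/2)(q_O + q_K) = 0.
Kestrel's profit: π_K = (471 - 0.5Q)q_K - (70q_K). Setting ∂π_K/∂q_K = 0: 401 - q_K - (1/2)(q_O + q_D) = 0.
Adding the 3 conditions: 971 − Q − Q = 0, i.e. Q = 971/2.
Back-substituting: q_O = (294 − 971/4)/(1/2) = 205/2, q_D = (276 − 971/4)/(1/2) = 133/2, q_K = (401 − 971/4)/(1/2) = 633/2.
Total output Q = 971/2, so price P = 471 - (1/2)·(971/2) = 913/4.

228.25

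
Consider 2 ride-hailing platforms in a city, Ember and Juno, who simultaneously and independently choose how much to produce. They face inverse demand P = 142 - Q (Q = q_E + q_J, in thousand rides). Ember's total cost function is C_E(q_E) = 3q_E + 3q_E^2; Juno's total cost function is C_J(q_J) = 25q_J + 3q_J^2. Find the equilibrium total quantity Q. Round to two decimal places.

Ember's profit: π_E = (142 - Q)q_E - (3q_E + 3q_E²). Setting ∂π_E/∂q_E = 0: 139 - 8q_E - (q_J) = 0.
Juno's profit: π_J = (142 - Q)q_J - (25q_J + 3q_J²). Setting ∂π_J/∂q_J = 0: 117 - 8q_J - (q_E) = 0.
Best responses: q_E = (139 - q_J)/8, q_J = (117 - q_E)/8.
Solving the pair: q_E = 995/63, q_J = 797/63.
Total output Q = 995/63 + 797/63 = 256/9.

28.44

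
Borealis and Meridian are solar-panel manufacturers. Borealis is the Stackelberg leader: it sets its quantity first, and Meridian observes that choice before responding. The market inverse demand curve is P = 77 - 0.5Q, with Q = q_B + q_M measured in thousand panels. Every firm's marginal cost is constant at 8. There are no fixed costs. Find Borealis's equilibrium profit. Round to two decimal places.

The follower Meridian best-responds to any q_B: π_M = (77 - 0.5Q)q_M - 8q_M.
∂π_M/∂q_M = 69 - (1/2)q_B - q_M = 0 gives the reaction function q_M = (69 - (1/2)q_B).
Borealis substitutes q_M(q_B) into its own profit: π_B = q_B(77 - (1/2)q_B - (69 - (1/2)q_B)/2) - 8q_B = (85/2 - (1/4)q_B)q_B - 8q_B.
Maximising: ∂π_B/∂q_B = 69/2 - (1/2)q_B = 0, giving q_B = 69.
Then q_M = (69 - (1/2)·69) = 69/2.
Price P = 77 - (1/2)·(207/2) = 101/4.
Borealis's profit: (101/4 - 8)·69 = 1190.2500.

1190.25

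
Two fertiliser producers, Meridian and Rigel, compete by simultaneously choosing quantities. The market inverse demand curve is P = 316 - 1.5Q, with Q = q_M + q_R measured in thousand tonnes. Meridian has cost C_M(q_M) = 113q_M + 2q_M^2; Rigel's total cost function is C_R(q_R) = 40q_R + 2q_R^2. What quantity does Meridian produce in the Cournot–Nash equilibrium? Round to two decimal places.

21.54

Meridian's profit: π_M = (316 - 1.5Q)q_M - (113q_M + 2q_M²). Setting ∂π_M/∂q_M = 0: 203 - 7q_M - (3/2)(q_R) = 0.
Rigel's profit: π_R = (316 - 1.5Q)q_R - (40q_R + 2q_R²). Setting ∂π_R/∂q_R = 0: 276 - 7q_R - (3/2)(q_M) = 0.
So q_M = (203 - (3/2)q_R)/7 and q_R = (276 - (3/2)q_M)/7.
Solving the pair: q_M = 21.5401, q_R = 34.8128.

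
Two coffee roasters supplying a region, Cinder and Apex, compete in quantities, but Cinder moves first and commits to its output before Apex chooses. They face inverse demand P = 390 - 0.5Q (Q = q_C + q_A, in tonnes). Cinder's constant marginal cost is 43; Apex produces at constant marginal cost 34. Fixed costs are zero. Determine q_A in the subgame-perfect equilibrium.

187

Solve by backward induction. Given q_C, the follower Apex maximises π_A = (390 - (1/2)q_C - (1/2)q_A)q_A - 34q_A.
Setting the follower's marginal profit to zero, 356 - (1/2)q_C - q_A = 0, i.e. q_A = (356 - (1/2)q_C).
The leader anticipates this reaction. Substituting into P = 390 - 0.5Q gives P = 212 - (1/4)q_C, so π_C = (212 - (1/4)q_C)q_C - 43q_C.
Maximising: ∂π_C/∂q_C = 169 - (1/2)q_C = 0, giving q_C = 338.
Then q_A = (356 - (1/2)·338) = 187.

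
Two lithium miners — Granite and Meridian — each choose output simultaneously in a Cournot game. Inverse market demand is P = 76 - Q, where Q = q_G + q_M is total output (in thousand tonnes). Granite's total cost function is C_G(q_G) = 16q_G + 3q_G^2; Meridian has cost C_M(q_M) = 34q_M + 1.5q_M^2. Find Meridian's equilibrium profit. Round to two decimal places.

Granite's profit: π_G = (76 - Q)q_G - (16q_G + 3q_G²). Setting ∂π_G/∂q_G = 0: 60 - 8q_G - (q_M) = 0.
Meridian's first-order condition: 42 - 5q_M - (q_G) = 0.
Rearranging gives the reaction functions q_G = (60 - q_M)/8 and q_M = (42 - q_G)/5.
Substituting one into the other gives q_G = 86/13 and q_M = 92/13.
Price P = 76 - 178/13 = 810/13.
Meridian's profit: (810/13)·(92/13) - 34·(92/13) - (3/2)(92/13)² = 125.2071.

125.21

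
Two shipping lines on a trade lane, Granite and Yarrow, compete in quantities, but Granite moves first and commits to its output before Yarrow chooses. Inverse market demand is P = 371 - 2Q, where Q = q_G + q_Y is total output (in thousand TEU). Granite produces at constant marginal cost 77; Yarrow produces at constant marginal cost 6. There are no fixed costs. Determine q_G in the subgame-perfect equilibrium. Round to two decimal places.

55.75

Solve by backward induction. Given q_G, the follower Yarrow maximises π_Y = (371 - 2q_G - 2q_Y)q_Y - 6q_Y.
Setting the follower's marginal profit to zero, 365 - 2q_G - 4q_Y = 0, i.e. q_Y = (365 - 2q_G)/4.
Granite substitutes q_Y(q_G) into its own profit: π_G = q_G(371 - 2q_G - (365 - 2q_G)/2) - 77q_G = (377/2 - q_G)q_G - 77q_G.
Maximising: ∂π_G/∂q_G = 223/2 - 2q_G = 0, giving q_G = 223/4.
Then q_Y = (365 - 2·(223/4))/4 = 507/8.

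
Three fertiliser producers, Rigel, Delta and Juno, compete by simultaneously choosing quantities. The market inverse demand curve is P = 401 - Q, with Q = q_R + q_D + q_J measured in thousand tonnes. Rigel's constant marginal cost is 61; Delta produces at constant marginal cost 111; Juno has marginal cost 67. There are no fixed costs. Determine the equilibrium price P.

160

Rigel's profit: π_R = (401 - Q)q_R - (61q_R). Setting ∂π_R/∂q_R = 0: 340 - 2q_R - (q_D + q_J) = 0.
Delta's first-order condition: 290 - 2q_D - (q_R + q_J) = 0.
Juno's profit: π_J = (401 - Q)q_J - (67q_J). Setting ∂π_J/∂q_J = 0: 334 - 2q_J - (q_R + q_D) = 0.
Adding the 3 first-order conditions: 964 − 4Q = 0, so Q = 241.
Back-substituting: q_R = (340 − 241) = 99, q_D = (290 − 241) = 49, q_J = (334 − 241) = 93.
Total output Q = 241, so price P = 401 - 241 = 160.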